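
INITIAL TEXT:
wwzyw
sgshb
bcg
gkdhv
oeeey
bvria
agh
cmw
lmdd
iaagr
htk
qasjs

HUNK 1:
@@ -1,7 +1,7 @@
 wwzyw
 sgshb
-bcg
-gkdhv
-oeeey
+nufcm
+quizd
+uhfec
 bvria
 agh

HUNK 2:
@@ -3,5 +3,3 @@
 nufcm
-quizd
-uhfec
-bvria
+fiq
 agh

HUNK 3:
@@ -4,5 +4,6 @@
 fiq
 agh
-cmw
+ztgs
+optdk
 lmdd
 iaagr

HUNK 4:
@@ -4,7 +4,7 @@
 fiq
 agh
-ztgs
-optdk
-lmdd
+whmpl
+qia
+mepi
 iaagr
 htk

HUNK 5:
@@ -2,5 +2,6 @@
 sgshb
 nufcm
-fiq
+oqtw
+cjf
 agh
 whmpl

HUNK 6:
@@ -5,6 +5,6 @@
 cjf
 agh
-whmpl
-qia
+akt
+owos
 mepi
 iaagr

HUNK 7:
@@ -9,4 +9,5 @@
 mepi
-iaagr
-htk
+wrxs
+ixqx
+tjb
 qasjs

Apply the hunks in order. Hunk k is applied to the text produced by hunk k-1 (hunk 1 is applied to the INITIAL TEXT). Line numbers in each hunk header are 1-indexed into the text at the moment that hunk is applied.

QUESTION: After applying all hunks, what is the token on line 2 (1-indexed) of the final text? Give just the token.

Hunk 1: at line 1 remove [bcg,gkdhv,oeeey] add [nufcm,quizd,uhfec] -> 12 lines: wwzyw sgshb nufcm quizd uhfec bvria agh cmw lmdd iaagr htk qasjs
Hunk 2: at line 3 remove [quizd,uhfec,bvria] add [fiq] -> 10 lines: wwzyw sgshb nufcm fiq agh cmw lmdd iaagr htk qasjs
Hunk 3: at line 4 remove [cmw] add [ztgs,optdk] -> 11 lines: wwzyw sgshb nufcm fiq agh ztgs optdk lmdd iaagr htk qasjs
Hunk 4: at line 4 remove [ztgs,optdk,lmdd] add [whmpl,qia,mepi] -> 11 lines: wwzyw sgshb nufcm fiq agh whmpl qia mepi iaagr htk qasjs
Hunk 5: at line 2 remove [fiq] add [oqtw,cjf] -> 12 lines: wwzyw sgshb nufcm oqtw cjf agh whmpl qia mepi iaagr htk qasjs
Hunk 6: at line 5 remove [whmpl,qia] add [akt,owos] -> 12 lines: wwzyw sgshb nufcm oqtw cjf agh akt owos mepi iaagr htk qasjs
Hunk 7: at line 9 remove [iaagr,htk] add [wrxs,ixqx,tjb] -> 13 lines: wwzyw sgshb nufcm oqtw cjf agh akt owos mepi wrxs ixqx tjb qasjs
Final line 2: sgshb

Answer: sgshb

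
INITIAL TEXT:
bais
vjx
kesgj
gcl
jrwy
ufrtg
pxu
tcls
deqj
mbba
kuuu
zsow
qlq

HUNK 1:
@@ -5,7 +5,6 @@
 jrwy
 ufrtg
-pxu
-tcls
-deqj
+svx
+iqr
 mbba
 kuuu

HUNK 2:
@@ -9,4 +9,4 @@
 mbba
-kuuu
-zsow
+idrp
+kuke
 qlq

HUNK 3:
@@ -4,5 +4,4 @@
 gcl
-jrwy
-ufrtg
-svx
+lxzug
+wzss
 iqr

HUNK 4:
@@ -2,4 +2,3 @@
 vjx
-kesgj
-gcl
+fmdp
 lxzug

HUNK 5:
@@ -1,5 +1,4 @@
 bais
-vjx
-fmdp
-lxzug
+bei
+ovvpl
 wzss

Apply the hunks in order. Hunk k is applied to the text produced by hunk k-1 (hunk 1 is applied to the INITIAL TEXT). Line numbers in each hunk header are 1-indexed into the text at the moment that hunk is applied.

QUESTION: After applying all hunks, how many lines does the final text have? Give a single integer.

Answer: 9

Derivation:
Hunk 1: at line 5 remove [pxu,tcls,deqj] add [svx,iqr] -> 12 lines: bais vjx kesgj gcl jrwy ufrtg svx iqr mbba kuuu zsow qlq
Hunk 2: at line 9 remove [kuuu,zsow] add [idrp,kuke] -> 12 lines: bais vjx kesgj gcl jrwy ufrtg svx iqr mbba idrp kuke qlq
Hunk 3: at line 4 remove [jrwy,ufrtg,svx] add [lxzug,wzss] -> 11 lines: bais vjx kesgj gcl lxzug wzss iqr mbba idrp kuke qlq
Hunk 4: at line 2 remove [kesgj,gcl] add [fmdp] -> 10 lines: bais vjx fmdp lxzug wzss iqr mbba idrp kuke qlq
Hunk 5: at line 1 remove [vjx,fmdp,lxzug] add [bei,ovvpl] -> 9 lines: bais bei ovvpl wzss iqr mbba idrp kuke qlq
Final line count: 9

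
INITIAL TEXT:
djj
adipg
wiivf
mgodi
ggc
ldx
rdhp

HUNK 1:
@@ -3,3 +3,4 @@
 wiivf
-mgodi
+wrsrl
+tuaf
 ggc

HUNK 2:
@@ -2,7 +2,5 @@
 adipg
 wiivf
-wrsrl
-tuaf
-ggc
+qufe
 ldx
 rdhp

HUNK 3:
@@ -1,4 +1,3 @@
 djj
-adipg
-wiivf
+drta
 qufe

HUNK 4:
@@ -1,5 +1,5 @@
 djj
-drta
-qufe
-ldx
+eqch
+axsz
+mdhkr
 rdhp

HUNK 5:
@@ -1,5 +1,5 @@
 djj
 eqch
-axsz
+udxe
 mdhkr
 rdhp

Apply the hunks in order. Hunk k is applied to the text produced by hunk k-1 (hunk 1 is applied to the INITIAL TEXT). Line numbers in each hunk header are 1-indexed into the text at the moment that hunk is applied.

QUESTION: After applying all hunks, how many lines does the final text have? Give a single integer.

Hunk 1: at line 3 remove [mgodi] add [wrsrl,tuaf] -> 8 lines: djj adipg wiivf wrsrl tuaf ggc ldx rdhp
Hunk 2: at line 2 remove [wrsrl,tuaf,ggc] add [qufe] -> 6 lines: djj adipg wiivf qufe ldx rdhp
Hunk 3: at line 1 remove [adipg,wiivf] add [drta] -> 5 lines: djj drta qufe ldx rdhp
Hunk 4: at line 1 remove [drta,qufe,ldx] add [eqch,axsz,mdhkr] -> 5 lines: djj eqch axsz mdhkr rdhp
Hunk 5: at line 1 remove [axsz] add [udxe] -> 5 lines: djj eqch udxe mdhkr rdhp
Final line count: 5

Answer: 5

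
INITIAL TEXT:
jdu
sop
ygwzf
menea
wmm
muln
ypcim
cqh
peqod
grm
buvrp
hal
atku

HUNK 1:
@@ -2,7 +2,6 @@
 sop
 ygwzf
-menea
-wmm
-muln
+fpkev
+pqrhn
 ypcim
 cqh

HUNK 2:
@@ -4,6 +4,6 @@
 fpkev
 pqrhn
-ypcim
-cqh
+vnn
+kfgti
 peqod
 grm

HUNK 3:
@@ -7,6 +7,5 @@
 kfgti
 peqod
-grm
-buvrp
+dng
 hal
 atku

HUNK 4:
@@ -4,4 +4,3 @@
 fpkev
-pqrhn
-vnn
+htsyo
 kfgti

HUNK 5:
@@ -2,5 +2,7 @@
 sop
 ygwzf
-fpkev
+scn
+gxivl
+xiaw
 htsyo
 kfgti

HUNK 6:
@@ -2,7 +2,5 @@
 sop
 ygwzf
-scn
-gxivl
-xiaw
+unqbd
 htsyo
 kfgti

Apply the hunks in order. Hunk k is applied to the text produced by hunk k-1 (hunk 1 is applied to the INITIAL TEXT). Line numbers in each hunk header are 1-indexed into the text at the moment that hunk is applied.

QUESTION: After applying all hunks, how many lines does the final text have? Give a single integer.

Hunk 1: at line 2 remove [menea,wmm,muln] add [fpkev,pqrhn] -> 12 lines: jdu sop ygwzf fpkev pqrhn ypcim cqh peqod grm buvrp hal atku
Hunk 2: at line 4 remove [ypcim,cqh] add [vnn,kfgti] -> 12 lines: jdu sop ygwzf fpkev pqrhn vnn kfgti peqod grm buvrp hal atku
Hunk 3: at line 7 remove [grm,buvrp] add [dng] -> 11 lines: jdu sop ygwzf fpkev pqrhn vnn kfgti peqod dng hal atku
Hunk 4: at line 4 remove [pqrhn,vnn] add [htsyo] -> 10 lines: jdu sop ygwzf fpkev htsyo kfgti peqod dng hal atku
Hunk 5: at line 2 remove [fpkev] add [scn,gxivl,xiaw] -> 12 lines: jdu sop ygwzf scn gxivl xiaw htsyo kfgti peqod dng hal atku
Hunk 6: at line 2 remove [scn,gxivl,xiaw] add [unqbd] -> 10 lines: jdu sop ygwzf unqbd htsyo kfgti peqod dng hal atku
Final line count: 10

Answer: 10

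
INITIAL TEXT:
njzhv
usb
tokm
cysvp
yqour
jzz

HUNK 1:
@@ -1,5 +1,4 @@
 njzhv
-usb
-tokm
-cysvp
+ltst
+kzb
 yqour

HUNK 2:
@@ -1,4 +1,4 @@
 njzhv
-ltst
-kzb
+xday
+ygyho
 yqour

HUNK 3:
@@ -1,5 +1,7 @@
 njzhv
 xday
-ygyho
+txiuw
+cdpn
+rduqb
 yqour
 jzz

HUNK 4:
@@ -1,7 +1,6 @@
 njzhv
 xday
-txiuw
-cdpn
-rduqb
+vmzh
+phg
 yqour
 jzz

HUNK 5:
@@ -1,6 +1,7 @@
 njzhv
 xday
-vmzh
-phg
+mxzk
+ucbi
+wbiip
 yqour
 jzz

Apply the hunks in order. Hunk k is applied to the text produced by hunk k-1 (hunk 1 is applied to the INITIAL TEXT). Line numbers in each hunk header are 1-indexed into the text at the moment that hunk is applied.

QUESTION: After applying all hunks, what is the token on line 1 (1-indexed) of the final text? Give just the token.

Answer: njzhv

Derivation:
Hunk 1: at line 1 remove [usb,tokm,cysvp] add [ltst,kzb] -> 5 lines: njzhv ltst kzb yqour jzz
Hunk 2: at line 1 remove [ltst,kzb] add [xday,ygyho] -> 5 lines: njzhv xday ygyho yqour jzz
Hunk 3: at line 1 remove [ygyho] add [txiuw,cdpn,rduqb] -> 7 lines: njzhv xday txiuw cdpn rduqb yqour jzz
Hunk 4: at line 1 remove [txiuw,cdpn,rduqb] add [vmzh,phg] -> 6 lines: njzhv xday vmzh phg yqour jzz
Hunk 5: at line 1 remove [vmzh,phg] add [mxzk,ucbi,wbiip] -> 7 lines: njzhv xday mxzk ucbi wbiip yqour jzz
Final line 1: njzhv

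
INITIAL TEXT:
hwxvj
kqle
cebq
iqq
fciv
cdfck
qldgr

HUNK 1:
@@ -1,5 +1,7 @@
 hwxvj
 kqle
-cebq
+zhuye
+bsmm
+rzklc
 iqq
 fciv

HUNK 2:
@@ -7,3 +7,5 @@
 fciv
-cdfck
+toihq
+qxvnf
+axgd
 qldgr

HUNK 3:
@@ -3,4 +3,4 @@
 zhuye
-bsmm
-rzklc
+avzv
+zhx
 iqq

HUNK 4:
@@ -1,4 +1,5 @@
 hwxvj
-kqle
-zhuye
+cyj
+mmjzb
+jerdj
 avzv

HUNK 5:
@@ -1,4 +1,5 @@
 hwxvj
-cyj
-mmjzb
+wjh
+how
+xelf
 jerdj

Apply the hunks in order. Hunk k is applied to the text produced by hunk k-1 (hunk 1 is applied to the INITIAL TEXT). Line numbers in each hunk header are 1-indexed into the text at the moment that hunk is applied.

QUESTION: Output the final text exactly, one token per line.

Hunk 1: at line 1 remove [cebq] add [zhuye,bsmm,rzklc] -> 9 lines: hwxvj kqle zhuye bsmm rzklc iqq fciv cdfck qldgr
Hunk 2: at line 7 remove [cdfck] add [toihq,qxvnf,axgd] -> 11 lines: hwxvj kqle zhuye bsmm rzklc iqq fciv toihq qxvnf axgd qldgr
Hunk 3: at line 3 remove [bsmm,rzklc] add [avzv,zhx] -> 11 lines: hwxvj kqle zhuye avzv zhx iqq fciv toihq qxvnf axgd qldgr
Hunk 4: at line 1 remove [kqle,zhuye] add [cyj,mmjzb,jerdj] -> 12 lines: hwxvj cyj mmjzb jerdj avzv zhx iqq fciv toihq qxvnf axgd qldgr
Hunk 5: at line 1 remove [cyj,mmjzb] add [wjh,how,xelf] -> 13 lines: hwxvj wjh how xelf jerdj avzv zhx iqq fciv toihq qxvnf axgd qldgr

Answer: hwxvj
wjh
how
xelf
jerdj
avzv
zhx
iqq
fciv
toihq
qxvnf
axgd
qldgr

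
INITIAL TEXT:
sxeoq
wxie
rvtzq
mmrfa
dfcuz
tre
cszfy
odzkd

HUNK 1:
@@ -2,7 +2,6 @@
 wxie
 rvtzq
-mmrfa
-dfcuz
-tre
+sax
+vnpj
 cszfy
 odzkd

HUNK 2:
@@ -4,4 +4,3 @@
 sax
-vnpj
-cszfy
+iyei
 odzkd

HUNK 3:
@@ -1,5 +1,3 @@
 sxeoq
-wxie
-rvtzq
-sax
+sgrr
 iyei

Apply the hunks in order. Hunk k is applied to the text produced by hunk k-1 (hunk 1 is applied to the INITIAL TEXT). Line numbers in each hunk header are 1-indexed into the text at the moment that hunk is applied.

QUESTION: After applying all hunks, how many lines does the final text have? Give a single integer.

Hunk 1: at line 2 remove [mmrfa,dfcuz,tre] add [sax,vnpj] -> 7 lines: sxeoq wxie rvtzq sax vnpj cszfy odzkd
Hunk 2: at line 4 remove [vnpj,cszfy] add [iyei] -> 6 lines: sxeoq wxie rvtzq sax iyei odzkd
Hunk 3: at line 1 remove [wxie,rvtzq,sax] add [sgrr] -> 4 lines: sxeoq sgrr iyei odzkd
Final line count: 4

Answer: 4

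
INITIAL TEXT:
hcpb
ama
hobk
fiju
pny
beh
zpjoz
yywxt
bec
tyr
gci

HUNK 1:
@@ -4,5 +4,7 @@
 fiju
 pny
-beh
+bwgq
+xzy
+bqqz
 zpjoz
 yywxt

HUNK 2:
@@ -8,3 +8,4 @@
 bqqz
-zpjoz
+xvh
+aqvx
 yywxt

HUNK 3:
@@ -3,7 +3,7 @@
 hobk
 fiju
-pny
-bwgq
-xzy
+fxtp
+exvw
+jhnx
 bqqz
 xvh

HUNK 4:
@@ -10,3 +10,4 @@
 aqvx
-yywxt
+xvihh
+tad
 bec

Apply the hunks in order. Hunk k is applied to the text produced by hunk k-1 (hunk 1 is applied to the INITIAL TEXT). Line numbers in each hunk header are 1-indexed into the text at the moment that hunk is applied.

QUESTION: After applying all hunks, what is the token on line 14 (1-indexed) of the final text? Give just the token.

Hunk 1: at line 4 remove [beh] add [bwgq,xzy,bqqz] -> 13 lines: hcpb ama hobk fiju pny bwgq xzy bqqz zpjoz yywxt bec tyr gci
Hunk 2: at line 8 remove [zpjoz] add [xvh,aqvx] -> 14 lines: hcpb ama hobk fiju pny bwgq xzy bqqz xvh aqvx yywxt bec tyr gci
Hunk 3: at line 3 remove [pny,bwgq,xzy] add [fxtp,exvw,jhnx] -> 14 lines: hcpb ama hobk fiju fxtp exvw jhnx bqqz xvh aqvx yywxt bec tyr gci
Hunk 4: at line 10 remove [yywxt] add [xvihh,tad] -> 15 lines: hcpb ama hobk fiju fxtp exvw jhnx bqqz xvh aqvx xvihh tad bec tyr gci
Final line 14: tyr

Answer: tyr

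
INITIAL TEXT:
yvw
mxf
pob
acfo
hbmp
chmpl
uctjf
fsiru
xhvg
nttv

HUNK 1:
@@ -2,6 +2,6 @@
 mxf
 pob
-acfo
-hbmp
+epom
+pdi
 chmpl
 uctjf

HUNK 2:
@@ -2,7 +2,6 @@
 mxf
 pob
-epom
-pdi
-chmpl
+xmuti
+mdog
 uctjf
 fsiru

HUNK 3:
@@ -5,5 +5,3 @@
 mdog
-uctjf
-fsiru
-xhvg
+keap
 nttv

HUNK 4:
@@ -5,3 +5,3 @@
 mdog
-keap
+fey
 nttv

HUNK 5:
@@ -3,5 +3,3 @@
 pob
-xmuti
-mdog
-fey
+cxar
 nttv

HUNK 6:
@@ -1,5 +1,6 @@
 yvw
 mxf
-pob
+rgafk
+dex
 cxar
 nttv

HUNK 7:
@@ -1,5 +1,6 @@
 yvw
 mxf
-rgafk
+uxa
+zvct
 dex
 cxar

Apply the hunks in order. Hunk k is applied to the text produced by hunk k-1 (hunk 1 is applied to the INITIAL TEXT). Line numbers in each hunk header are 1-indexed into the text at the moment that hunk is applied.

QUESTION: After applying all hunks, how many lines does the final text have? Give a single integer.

Answer: 7

Derivation:
Hunk 1: at line 2 remove [acfo,hbmp] add [epom,pdi] -> 10 lines: yvw mxf pob epom pdi chmpl uctjf fsiru xhvg nttv
Hunk 2: at line 2 remove [epom,pdi,chmpl] add [xmuti,mdog] -> 9 lines: yvw mxf pob xmuti mdog uctjf fsiru xhvg nttv
Hunk 3: at line 5 remove [uctjf,fsiru,xhvg] add [keap] -> 7 lines: yvw mxf pob xmuti mdog keap nttv
Hunk 4: at line 5 remove [keap] add [fey] -> 7 lines: yvw mxf pob xmuti mdog fey nttv
Hunk 5: at line 3 remove [xmuti,mdog,fey] add [cxar] -> 5 lines: yvw mxf pob cxar nttv
Hunk 6: at line 1 remove [pob] add [rgafk,dex] -> 6 lines: yvw mxf rgafk dex cxar nttv
Hunk 7: at line 1 remove [rgafk] add [uxa,zvct] -> 7 lines: yvw mxf uxa zvct dex cxar nttv
Final line count: 7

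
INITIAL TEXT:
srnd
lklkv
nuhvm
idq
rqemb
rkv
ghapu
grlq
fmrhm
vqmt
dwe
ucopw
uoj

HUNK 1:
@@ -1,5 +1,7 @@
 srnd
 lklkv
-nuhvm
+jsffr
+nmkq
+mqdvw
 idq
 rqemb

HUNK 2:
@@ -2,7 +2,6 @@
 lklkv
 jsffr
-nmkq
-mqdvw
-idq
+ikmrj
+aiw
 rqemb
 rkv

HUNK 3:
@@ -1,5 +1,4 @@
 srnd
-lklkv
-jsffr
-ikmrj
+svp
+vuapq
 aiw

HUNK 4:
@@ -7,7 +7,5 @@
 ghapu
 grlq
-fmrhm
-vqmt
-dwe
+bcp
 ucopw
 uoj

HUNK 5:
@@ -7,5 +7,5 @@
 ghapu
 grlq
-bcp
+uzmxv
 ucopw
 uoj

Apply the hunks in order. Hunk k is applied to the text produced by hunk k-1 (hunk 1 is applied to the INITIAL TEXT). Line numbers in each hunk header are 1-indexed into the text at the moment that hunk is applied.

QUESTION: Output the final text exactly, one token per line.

Answer: srnd
svp
vuapq
aiw
rqemb
rkv
ghapu
grlq
uzmxv
ucopw
uoj

Derivation:
Hunk 1: at line 1 remove [nuhvm] add [jsffr,nmkq,mqdvw] -> 15 lines: srnd lklkv jsffr nmkq mqdvw idq rqemb rkv ghapu grlq fmrhm vqmt dwe ucopw uoj
Hunk 2: at line 2 remove [nmkq,mqdvw,idq] add [ikmrj,aiw] -> 14 lines: srnd lklkv jsffr ikmrj aiw rqemb rkv ghapu grlq fmrhm vqmt dwe ucopw uoj
Hunk 3: at line 1 remove [lklkv,jsffr,ikmrj] add [svp,vuapq] -> 13 lines: srnd svp vuapq aiw rqemb rkv ghapu grlq fmrhm vqmt dwe ucopw uoj
Hunk 4: at line 7 remove [fmrhm,vqmt,dwe] add [bcp] -> 11 lines: srnd svp vuapq aiw rqemb rkv ghapu grlq bcp ucopw uoj
Hunk 5: at line 7 remove [bcp] add [uzmxv] -> 11 lines: srnd svp vuapq aiw rqemb rkv ghapu grlq uzmxv ucopw uoj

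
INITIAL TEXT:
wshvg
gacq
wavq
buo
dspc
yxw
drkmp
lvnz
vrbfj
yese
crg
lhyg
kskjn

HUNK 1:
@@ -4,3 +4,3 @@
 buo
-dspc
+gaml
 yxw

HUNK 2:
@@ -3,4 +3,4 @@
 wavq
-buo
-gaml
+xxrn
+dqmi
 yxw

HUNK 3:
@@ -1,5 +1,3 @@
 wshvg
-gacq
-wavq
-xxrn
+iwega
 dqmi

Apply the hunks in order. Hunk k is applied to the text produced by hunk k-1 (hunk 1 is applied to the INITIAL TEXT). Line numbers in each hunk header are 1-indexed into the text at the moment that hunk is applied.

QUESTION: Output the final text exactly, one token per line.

Hunk 1: at line 4 remove [dspc] add [gaml] -> 13 lines: wshvg gacq wavq buo gaml yxw drkmp lvnz vrbfj yese crg lhyg kskjn
Hunk 2: at line 3 remove [buo,gaml] add [xxrn,dqmi] -> 13 lines: wshvg gacq wavq xxrn dqmi yxw drkmp lvnz vrbfj yese crg lhyg kskjn
Hunk 3: at line 1 remove [gacq,wavq,xxrn] add [iwega] -> 11 lines: wshvg iwega dqmi yxw drkmp lvnz vrbfj yese crg lhyg kskjn

Answer: wshvg
iwega
dqmi
yxw
drkmp
lvnz
vrbfj
yese
crg
lhyg
kskjn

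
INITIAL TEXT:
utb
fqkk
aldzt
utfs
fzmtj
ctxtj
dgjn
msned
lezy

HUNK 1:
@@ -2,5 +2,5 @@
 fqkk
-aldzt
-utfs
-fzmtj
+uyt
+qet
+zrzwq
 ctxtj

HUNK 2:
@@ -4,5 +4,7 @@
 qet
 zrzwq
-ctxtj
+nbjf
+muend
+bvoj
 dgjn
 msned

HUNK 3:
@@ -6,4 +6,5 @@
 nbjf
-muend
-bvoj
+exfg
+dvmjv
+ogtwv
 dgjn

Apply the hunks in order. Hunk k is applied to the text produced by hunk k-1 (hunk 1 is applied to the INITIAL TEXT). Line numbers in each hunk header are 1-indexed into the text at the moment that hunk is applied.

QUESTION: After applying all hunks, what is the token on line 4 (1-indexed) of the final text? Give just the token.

Hunk 1: at line 2 remove [aldzt,utfs,fzmtj] add [uyt,qet,zrzwq] -> 9 lines: utb fqkk uyt qet zrzwq ctxtj dgjn msned lezy
Hunk 2: at line 4 remove [ctxtj] add [nbjf,muend,bvoj] -> 11 lines: utb fqkk uyt qet zrzwq nbjf muend bvoj dgjn msned lezy
Hunk 3: at line 6 remove [muend,bvoj] add [exfg,dvmjv,ogtwv] -> 12 lines: utb fqkk uyt qet zrzwq nbjf exfg dvmjv ogtwv dgjn msned lezy
Final line 4: qet

Answer: qet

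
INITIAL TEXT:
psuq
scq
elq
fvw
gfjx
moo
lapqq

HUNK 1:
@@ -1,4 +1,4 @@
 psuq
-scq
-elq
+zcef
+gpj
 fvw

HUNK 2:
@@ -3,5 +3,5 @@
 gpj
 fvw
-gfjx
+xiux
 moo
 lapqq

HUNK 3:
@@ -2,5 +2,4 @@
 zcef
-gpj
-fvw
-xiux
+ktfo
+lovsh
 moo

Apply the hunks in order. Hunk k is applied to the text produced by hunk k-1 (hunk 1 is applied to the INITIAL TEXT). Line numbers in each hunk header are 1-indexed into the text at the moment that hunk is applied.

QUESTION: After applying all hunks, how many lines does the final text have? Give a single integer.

Answer: 6

Derivation:
Hunk 1: at line 1 remove [scq,elq] add [zcef,gpj] -> 7 lines: psuq zcef gpj fvw gfjx moo lapqq
Hunk 2: at line 3 remove [gfjx] add [xiux] -> 7 lines: psuq zcef gpj fvw xiux moo lapqq
Hunk 3: at line 2 remove [gpj,fvw,xiux] add [ktfo,lovsh] -> 6 lines: psuq zcef ktfo lovsh moo lapqq
Final line count: 6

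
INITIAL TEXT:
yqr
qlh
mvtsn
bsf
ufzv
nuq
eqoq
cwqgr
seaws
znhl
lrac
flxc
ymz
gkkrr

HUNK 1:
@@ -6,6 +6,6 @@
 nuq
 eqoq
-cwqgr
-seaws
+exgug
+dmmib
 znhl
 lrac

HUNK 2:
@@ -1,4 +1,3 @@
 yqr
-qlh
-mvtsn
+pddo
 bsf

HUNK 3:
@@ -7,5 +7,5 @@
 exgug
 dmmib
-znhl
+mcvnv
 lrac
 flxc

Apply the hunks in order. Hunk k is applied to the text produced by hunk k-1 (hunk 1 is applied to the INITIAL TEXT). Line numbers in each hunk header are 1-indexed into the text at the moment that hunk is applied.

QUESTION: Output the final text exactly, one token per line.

Answer: yqr
pddo
bsf
ufzv
nuq
eqoq
exgug
dmmib
mcvnv
lrac
flxc
ymz
gkkrr

Derivation:
Hunk 1: at line 6 remove [cwqgr,seaws] add [exgug,dmmib] -> 14 lines: yqr qlh mvtsn bsf ufzv nuq eqoq exgug dmmib znhl lrac flxc ymz gkkrr
Hunk 2: at line 1 remove [qlh,mvtsn] add [pddo] -> 13 lines: yqr pddo bsf ufzv nuq eqoq exgug dmmib znhl lrac flxc ymz gkkrr
Hunk 3: at line 7 remove [znhl] add [mcvnv] -> 13 lines: yqr pddo bsf ufzv nuq eqoq exgug dmmib mcvnv lrac flxc ymz gkkrr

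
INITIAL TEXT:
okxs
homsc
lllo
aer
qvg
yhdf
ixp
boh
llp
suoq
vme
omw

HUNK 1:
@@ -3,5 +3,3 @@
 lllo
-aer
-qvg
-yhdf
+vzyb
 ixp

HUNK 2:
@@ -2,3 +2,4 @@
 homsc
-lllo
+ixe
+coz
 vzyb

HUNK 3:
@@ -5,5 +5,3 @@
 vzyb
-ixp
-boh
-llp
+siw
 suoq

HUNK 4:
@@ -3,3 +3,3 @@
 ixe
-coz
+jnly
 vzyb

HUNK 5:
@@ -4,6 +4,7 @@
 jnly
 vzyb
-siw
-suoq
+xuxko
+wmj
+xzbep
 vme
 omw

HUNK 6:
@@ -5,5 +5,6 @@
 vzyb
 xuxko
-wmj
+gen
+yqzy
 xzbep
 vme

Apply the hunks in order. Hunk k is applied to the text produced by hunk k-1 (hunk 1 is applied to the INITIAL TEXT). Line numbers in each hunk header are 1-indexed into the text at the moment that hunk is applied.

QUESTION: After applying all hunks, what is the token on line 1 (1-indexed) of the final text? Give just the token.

Hunk 1: at line 3 remove [aer,qvg,yhdf] add [vzyb] -> 10 lines: okxs homsc lllo vzyb ixp boh llp suoq vme omw
Hunk 2: at line 2 remove [lllo] add [ixe,coz] -> 11 lines: okxs homsc ixe coz vzyb ixp boh llp suoq vme omw
Hunk 3: at line 5 remove [ixp,boh,llp] add [siw] -> 9 lines: okxs homsc ixe coz vzyb siw suoq vme omw
Hunk 4: at line 3 remove [coz] add [jnly] -> 9 lines: okxs homsc ixe jnly vzyb siw suoq vme omw
Hunk 5: at line 4 remove [siw,suoq] add [xuxko,wmj,xzbep] -> 10 lines: okxs homsc ixe jnly vzyb xuxko wmj xzbep vme omw
Hunk 6: at line 5 remove [wmj] add [gen,yqzy] -> 11 lines: okxs homsc ixe jnly vzyb xuxko gen yqzy xzbep vme omw
Final line 1: okxs

Answer: okxs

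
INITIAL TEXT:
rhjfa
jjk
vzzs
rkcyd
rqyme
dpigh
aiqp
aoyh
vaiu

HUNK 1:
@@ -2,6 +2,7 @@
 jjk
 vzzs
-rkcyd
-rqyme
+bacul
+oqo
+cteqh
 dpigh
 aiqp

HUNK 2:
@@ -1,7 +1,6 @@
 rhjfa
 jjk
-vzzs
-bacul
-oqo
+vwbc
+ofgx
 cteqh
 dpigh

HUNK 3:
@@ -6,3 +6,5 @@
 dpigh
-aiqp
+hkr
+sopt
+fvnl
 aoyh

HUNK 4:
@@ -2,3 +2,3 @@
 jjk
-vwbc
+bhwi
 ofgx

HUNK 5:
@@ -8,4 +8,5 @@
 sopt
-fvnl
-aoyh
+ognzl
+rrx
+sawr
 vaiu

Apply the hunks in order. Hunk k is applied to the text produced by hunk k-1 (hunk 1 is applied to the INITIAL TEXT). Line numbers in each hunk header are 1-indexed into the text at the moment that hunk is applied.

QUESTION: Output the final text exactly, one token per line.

Hunk 1: at line 2 remove [rkcyd,rqyme] add [bacul,oqo,cteqh] -> 10 lines: rhjfa jjk vzzs bacul oqo cteqh dpigh aiqp aoyh vaiu
Hunk 2: at line 1 remove [vzzs,bacul,oqo] add [vwbc,ofgx] -> 9 lines: rhjfa jjk vwbc ofgx cteqh dpigh aiqp aoyh vaiu
Hunk 3: at line 6 remove [aiqp] add [hkr,sopt,fvnl] -> 11 lines: rhjfa jjk vwbc ofgx cteqh dpigh hkr sopt fvnl aoyh vaiu
Hunk 4: at line 2 remove [vwbc] add [bhwi] -> 11 lines: rhjfa jjk bhwi ofgx cteqh dpigh hkr sopt fvnl aoyh vaiu
Hunk 5: at line 8 remove [fvnl,aoyh] add [ognzl,rrx,sawr] -> 12 lines: rhjfa jjk bhwi ofgx cteqh dpigh hkr sopt ognzl rrx sawr vaiu

Answer: rhjfa
jjk
bhwi
ofgx
cteqh
dpigh
hkr
sopt
ognzl
rrx
sawr
vaiu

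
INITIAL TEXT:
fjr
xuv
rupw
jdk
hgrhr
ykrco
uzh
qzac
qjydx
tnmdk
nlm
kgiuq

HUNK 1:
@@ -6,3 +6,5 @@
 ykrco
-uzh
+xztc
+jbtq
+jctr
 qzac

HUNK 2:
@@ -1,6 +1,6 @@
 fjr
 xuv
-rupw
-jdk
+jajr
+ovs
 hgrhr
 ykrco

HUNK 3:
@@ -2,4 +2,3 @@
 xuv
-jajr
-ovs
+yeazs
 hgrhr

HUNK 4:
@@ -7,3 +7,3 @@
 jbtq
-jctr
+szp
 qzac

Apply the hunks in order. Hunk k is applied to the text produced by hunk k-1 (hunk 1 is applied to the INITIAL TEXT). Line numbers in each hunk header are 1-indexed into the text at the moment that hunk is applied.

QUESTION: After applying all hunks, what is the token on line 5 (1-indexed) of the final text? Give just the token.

Hunk 1: at line 6 remove [uzh] add [xztc,jbtq,jctr] -> 14 lines: fjr xuv rupw jdk hgrhr ykrco xztc jbtq jctr qzac qjydx tnmdk nlm kgiuq
Hunk 2: at line 1 remove [rupw,jdk] add [jajr,ovs] -> 14 lines: fjr xuv jajr ovs hgrhr ykrco xztc jbtq jctr qzac qjydx tnmdk nlm kgiuq
Hunk 3: at line 2 remove [jajr,ovs] add [yeazs] -> 13 lines: fjr xuv yeazs hgrhr ykrco xztc jbtq jctr qzac qjydx tnmdk nlm kgiuq
Hunk 4: at line 7 remove [jctr] add [szp] -> 13 lines: fjr xuv yeazs hgrhr ykrco xztc jbtq szp qzac qjydx tnmdk nlm kgiuq
Final line 5: ykrco

Answer: ykrco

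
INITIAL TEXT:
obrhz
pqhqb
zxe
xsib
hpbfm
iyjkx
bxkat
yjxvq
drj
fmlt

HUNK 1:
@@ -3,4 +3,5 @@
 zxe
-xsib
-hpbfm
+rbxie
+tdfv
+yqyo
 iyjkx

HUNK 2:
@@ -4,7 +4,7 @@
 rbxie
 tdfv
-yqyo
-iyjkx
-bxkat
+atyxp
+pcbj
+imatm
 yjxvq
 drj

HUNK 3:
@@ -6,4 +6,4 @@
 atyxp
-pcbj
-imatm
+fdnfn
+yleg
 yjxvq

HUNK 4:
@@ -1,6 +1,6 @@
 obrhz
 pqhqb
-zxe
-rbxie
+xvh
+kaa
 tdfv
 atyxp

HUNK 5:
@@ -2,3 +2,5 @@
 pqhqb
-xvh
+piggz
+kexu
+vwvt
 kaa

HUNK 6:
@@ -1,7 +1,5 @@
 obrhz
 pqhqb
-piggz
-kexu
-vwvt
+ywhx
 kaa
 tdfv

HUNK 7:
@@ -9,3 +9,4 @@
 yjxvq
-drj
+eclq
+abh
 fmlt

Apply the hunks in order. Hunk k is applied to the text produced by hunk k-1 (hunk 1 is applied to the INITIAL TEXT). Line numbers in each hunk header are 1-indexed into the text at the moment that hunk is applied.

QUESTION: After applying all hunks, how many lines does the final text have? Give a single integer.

Hunk 1: at line 3 remove [xsib,hpbfm] add [rbxie,tdfv,yqyo] -> 11 lines: obrhz pqhqb zxe rbxie tdfv yqyo iyjkx bxkat yjxvq drj fmlt
Hunk 2: at line 4 remove [yqyo,iyjkx,bxkat] add [atyxp,pcbj,imatm] -> 11 lines: obrhz pqhqb zxe rbxie tdfv atyxp pcbj imatm yjxvq drj fmlt
Hunk 3: at line 6 remove [pcbj,imatm] add [fdnfn,yleg] -> 11 lines: obrhz pqhqb zxe rbxie tdfv atyxp fdnfn yleg yjxvq drj fmlt
Hunk 4: at line 1 remove [zxe,rbxie] add [xvh,kaa] -> 11 lines: obrhz pqhqb xvh kaa tdfv atyxp fdnfn yleg yjxvq drj fmlt
Hunk 5: at line 2 remove [xvh] add [piggz,kexu,vwvt] -> 13 lines: obrhz pqhqb piggz kexu vwvt kaa tdfv atyxp fdnfn yleg yjxvq drj fmlt
Hunk 6: at line 1 remove [piggz,kexu,vwvt] add [ywhx] -> 11 lines: obrhz pqhqb ywhx kaa tdfv atyxp fdnfn yleg yjxvq drj fmlt
Hunk 7: at line 9 remove [drj] add [eclq,abh] -> 12 lines: obrhz pqhqb ywhx kaa tdfv atyxp fdnfn yleg yjxvq eclq abh fmlt
Final line count: 12

Answer: 12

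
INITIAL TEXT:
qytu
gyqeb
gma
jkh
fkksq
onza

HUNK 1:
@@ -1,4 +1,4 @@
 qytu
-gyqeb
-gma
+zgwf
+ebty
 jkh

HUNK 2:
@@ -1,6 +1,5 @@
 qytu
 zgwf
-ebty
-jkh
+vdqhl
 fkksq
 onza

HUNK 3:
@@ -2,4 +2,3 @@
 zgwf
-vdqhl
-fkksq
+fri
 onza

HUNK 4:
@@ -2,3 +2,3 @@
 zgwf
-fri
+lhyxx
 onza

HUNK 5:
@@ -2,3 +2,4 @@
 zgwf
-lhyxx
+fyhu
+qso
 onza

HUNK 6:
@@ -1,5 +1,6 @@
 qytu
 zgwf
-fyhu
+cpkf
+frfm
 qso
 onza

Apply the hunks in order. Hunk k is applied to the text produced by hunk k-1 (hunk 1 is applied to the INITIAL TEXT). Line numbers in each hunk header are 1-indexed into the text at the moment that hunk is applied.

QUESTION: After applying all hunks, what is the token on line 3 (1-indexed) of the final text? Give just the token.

Hunk 1: at line 1 remove [gyqeb,gma] add [zgwf,ebty] -> 6 lines: qytu zgwf ebty jkh fkksq onza
Hunk 2: at line 1 remove [ebty,jkh] add [vdqhl] -> 5 lines: qytu zgwf vdqhl fkksq onza
Hunk 3: at line 2 remove [vdqhl,fkksq] add [fri] -> 4 lines: qytu zgwf fri onza
Hunk 4: at line 2 remove [fri] add [lhyxx] -> 4 lines: qytu zgwf lhyxx onza
Hunk 5: at line 2 remove [lhyxx] add [fyhu,qso] -> 5 lines: qytu zgwf fyhu qso onza
Hunk 6: at line 1 remove [fyhu] add [cpkf,frfm] -> 6 lines: qytu zgwf cpkf frfm qso onza
Final line 3: cpkf

Answer: cpkf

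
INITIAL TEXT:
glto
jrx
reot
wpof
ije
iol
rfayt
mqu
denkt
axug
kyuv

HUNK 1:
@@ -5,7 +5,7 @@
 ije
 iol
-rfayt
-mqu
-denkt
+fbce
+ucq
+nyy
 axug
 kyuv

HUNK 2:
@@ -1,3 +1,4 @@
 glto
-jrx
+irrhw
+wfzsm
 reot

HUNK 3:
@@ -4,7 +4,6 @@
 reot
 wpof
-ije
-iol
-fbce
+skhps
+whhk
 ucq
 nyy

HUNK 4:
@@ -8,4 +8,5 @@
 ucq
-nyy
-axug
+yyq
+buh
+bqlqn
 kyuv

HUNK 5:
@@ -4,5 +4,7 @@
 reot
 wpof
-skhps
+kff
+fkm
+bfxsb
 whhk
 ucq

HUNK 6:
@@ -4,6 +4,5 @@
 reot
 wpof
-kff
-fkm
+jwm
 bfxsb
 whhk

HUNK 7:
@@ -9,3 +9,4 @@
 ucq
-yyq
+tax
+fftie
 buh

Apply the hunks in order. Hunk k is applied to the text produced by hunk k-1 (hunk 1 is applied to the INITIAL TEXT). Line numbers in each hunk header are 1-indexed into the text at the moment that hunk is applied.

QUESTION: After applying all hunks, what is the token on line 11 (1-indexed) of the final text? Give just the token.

Hunk 1: at line 5 remove [rfayt,mqu,denkt] add [fbce,ucq,nyy] -> 11 lines: glto jrx reot wpof ije iol fbce ucq nyy axug kyuv
Hunk 2: at line 1 remove [jrx] add [irrhw,wfzsm] -> 12 lines: glto irrhw wfzsm reot wpof ije iol fbce ucq nyy axug kyuv
Hunk 3: at line 4 remove [ije,iol,fbce] add [skhps,whhk] -> 11 lines: glto irrhw wfzsm reot wpof skhps whhk ucq nyy axug kyuv
Hunk 4: at line 8 remove [nyy,axug] add [yyq,buh,bqlqn] -> 12 lines: glto irrhw wfzsm reot wpof skhps whhk ucq yyq buh bqlqn kyuv
Hunk 5: at line 4 remove [skhps] add [kff,fkm,bfxsb] -> 14 lines: glto irrhw wfzsm reot wpof kff fkm bfxsb whhk ucq yyq buh bqlqn kyuv
Hunk 6: at line 4 remove [kff,fkm] add [jwm] -> 13 lines: glto irrhw wfzsm reot wpof jwm bfxsb whhk ucq yyq buh bqlqn kyuv
Hunk 7: at line 9 remove [yyq] add [tax,fftie] -> 14 lines: glto irrhw wfzsm reot wpof jwm bfxsb whhk ucq tax fftie buh bqlqn kyuv
Final line 11: fftie

Answer: fftie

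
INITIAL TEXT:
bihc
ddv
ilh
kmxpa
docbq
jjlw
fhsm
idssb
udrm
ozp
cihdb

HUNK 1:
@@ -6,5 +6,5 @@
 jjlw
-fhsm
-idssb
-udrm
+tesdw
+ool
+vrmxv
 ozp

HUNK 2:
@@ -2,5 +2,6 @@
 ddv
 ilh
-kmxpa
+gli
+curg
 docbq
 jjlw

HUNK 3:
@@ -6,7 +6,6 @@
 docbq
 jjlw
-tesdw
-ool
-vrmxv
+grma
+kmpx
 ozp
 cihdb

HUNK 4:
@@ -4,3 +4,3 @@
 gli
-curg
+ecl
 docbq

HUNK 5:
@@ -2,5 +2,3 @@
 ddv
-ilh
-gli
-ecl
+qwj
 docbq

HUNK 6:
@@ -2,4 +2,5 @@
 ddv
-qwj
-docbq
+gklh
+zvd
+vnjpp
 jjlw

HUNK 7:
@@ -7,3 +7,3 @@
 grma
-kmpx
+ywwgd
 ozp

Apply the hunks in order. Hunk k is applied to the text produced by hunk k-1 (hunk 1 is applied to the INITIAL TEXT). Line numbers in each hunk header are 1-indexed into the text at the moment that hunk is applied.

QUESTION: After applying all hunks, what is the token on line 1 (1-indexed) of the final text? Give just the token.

Hunk 1: at line 6 remove [fhsm,idssb,udrm] add [tesdw,ool,vrmxv] -> 11 lines: bihc ddv ilh kmxpa docbq jjlw tesdw ool vrmxv ozp cihdb
Hunk 2: at line 2 remove [kmxpa] add [gli,curg] -> 12 lines: bihc ddv ilh gli curg docbq jjlw tesdw ool vrmxv ozp cihdb
Hunk 3: at line 6 remove [tesdw,ool,vrmxv] add [grma,kmpx] -> 11 lines: bihc ddv ilh gli curg docbq jjlw grma kmpx ozp cihdb
Hunk 4: at line 4 remove [curg] add [ecl] -> 11 lines: bihc ddv ilh gli ecl docbq jjlw grma kmpx ozp cihdb
Hunk 5: at line 2 remove [ilh,gli,ecl] add [qwj] -> 9 lines: bihc ddv qwj docbq jjlw grma kmpx ozp cihdb
Hunk 6: at line 2 remove [qwj,docbq] add [gklh,zvd,vnjpp] -> 10 lines: bihc ddv gklh zvd vnjpp jjlw grma kmpx ozp cihdb
Hunk 7: at line 7 remove [kmpx] add [ywwgd] -> 10 lines: bihc ddv gklh zvd vnjpp jjlw grma ywwgd ozp cihdb
Final line 1: bihc

Answer: bihc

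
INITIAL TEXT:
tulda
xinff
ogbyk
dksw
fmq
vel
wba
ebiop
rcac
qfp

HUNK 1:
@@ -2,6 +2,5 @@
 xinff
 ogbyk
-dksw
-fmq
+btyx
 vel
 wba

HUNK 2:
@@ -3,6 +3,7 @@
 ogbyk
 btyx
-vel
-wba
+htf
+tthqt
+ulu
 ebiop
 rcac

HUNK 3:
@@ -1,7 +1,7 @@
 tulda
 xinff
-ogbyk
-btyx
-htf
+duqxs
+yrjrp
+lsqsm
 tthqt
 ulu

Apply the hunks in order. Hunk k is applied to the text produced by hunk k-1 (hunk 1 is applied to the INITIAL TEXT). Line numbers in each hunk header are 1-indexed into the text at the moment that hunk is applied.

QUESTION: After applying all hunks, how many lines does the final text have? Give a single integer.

Answer: 10

Derivation:
Hunk 1: at line 2 remove [dksw,fmq] add [btyx] -> 9 lines: tulda xinff ogbyk btyx vel wba ebiop rcac qfp
Hunk 2: at line 3 remove [vel,wba] add [htf,tthqt,ulu] -> 10 lines: tulda xinff ogbyk btyx htf tthqt ulu ebiop rcac qfp
Hunk 3: at line 1 remove [ogbyk,btyx,htf] add [duqxs,yrjrp,lsqsm] -> 10 lines: tulda xinff duqxs yrjrp lsqsm tthqt ulu ebiop rcac qfp
Final line count: 10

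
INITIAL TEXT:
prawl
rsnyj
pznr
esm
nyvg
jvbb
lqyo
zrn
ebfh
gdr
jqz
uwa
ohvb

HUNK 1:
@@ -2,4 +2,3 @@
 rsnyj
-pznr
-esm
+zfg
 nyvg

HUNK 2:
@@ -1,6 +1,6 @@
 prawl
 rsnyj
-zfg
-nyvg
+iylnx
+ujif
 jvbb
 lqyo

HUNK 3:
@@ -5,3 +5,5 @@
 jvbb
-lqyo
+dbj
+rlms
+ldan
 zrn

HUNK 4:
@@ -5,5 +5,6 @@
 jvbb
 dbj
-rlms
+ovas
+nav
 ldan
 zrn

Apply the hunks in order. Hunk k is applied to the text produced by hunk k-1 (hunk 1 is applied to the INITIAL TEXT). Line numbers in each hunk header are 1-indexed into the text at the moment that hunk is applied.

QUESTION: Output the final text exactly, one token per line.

Answer: prawl
rsnyj
iylnx
ujif
jvbb
dbj
ovas
nav
ldan
zrn
ebfh
gdr
jqz
uwa
ohvb

Derivation:
Hunk 1: at line 2 remove [pznr,esm] add [zfg] -> 12 lines: prawl rsnyj zfg nyvg jvbb lqyo zrn ebfh gdr jqz uwa ohvb
Hunk 2: at line 1 remove [zfg,nyvg] add [iylnx,ujif] -> 12 lines: prawl rsnyj iylnx ujif jvbb lqyo zrn ebfh gdr jqz uwa ohvb
Hunk 3: at line 5 remove [lqyo] add [dbj,rlms,ldan] -> 14 lines: prawl rsnyj iylnx ujif jvbb dbj rlms ldan zrn ebfh gdr jqz uwa ohvb
Hunk 4: at line 5 remove [rlms] add [ovas,nav] -> 15 lines: prawl rsnyj iylnx ujif jvbb dbj ovas nav ldan zrn ebfh gdr jqz uwa ohvb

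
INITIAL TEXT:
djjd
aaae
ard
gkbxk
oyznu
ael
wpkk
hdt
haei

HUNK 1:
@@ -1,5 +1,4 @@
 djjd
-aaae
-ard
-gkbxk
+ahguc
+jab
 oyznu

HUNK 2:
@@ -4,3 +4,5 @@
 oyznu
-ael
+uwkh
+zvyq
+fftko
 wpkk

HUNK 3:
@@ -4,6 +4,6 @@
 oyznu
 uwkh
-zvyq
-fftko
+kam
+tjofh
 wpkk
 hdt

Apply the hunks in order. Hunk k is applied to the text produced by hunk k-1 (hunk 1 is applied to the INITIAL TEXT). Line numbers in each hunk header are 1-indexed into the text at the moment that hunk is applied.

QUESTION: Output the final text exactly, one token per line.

Hunk 1: at line 1 remove [aaae,ard,gkbxk] add [ahguc,jab] -> 8 lines: djjd ahguc jab oyznu ael wpkk hdt haei
Hunk 2: at line 4 remove [ael] add [uwkh,zvyq,fftko] -> 10 lines: djjd ahguc jab oyznu uwkh zvyq fftko wpkk hdt haei
Hunk 3: at line 4 remove [zvyq,fftko] add [kam,tjofh] -> 10 lines: djjd ahguc jab oyznu uwkh kam tjofh wpkk hdt haei

Answer: djjd
ahguc
jab
oyznu
uwkh
kam
tjofh
wpkk
hdt
haei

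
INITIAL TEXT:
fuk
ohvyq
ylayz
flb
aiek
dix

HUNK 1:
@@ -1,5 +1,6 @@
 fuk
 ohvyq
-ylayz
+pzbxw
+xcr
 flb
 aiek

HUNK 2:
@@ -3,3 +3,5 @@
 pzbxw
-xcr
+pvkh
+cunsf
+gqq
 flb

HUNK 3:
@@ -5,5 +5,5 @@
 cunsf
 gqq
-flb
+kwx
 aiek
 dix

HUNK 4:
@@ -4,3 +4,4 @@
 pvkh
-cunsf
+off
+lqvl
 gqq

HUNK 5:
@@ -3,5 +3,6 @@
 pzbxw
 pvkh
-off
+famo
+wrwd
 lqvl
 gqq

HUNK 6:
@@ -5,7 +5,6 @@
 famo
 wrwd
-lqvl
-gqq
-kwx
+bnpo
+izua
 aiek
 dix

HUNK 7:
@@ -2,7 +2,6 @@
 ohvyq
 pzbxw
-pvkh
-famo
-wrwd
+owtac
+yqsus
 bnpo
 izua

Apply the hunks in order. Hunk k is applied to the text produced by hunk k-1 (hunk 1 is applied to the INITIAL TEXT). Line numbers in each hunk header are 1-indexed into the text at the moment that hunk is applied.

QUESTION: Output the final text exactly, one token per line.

Answer: fuk
ohvyq
pzbxw
owtac
yqsus
bnpo
izua
aiek
dix

Derivation:
Hunk 1: at line 1 remove [ylayz] add [pzbxw,xcr] -> 7 lines: fuk ohvyq pzbxw xcr flb aiek dix
Hunk 2: at line 3 remove [xcr] add [pvkh,cunsf,gqq] -> 9 lines: fuk ohvyq pzbxw pvkh cunsf gqq flb aiek dix
Hunk 3: at line 5 remove [flb] add [kwx] -> 9 lines: fuk ohvyq pzbxw pvkh cunsf gqq kwx aiek dix
Hunk 4: at line 4 remove [cunsf] add [off,lqvl] -> 10 lines: fuk ohvyq pzbxw pvkh off lqvl gqq kwx aiek dix
Hunk 5: at line 3 remove [off] add [famo,wrwd] -> 11 lines: fuk ohvyq pzbxw pvkh famo wrwd lqvl gqq kwx aiek dix
Hunk 6: at line 5 remove [lqvl,gqq,kwx] add [bnpo,izua] -> 10 lines: fuk ohvyq pzbxw pvkh famo wrwd bnpo izua aiek dix
Hunk 7: at line 2 remove [pvkh,famo,wrwd] add [owtac,yqsus] -> 9 lines: fuk ohvyq pzbxw owtac yqsus bnpo izua aiek dix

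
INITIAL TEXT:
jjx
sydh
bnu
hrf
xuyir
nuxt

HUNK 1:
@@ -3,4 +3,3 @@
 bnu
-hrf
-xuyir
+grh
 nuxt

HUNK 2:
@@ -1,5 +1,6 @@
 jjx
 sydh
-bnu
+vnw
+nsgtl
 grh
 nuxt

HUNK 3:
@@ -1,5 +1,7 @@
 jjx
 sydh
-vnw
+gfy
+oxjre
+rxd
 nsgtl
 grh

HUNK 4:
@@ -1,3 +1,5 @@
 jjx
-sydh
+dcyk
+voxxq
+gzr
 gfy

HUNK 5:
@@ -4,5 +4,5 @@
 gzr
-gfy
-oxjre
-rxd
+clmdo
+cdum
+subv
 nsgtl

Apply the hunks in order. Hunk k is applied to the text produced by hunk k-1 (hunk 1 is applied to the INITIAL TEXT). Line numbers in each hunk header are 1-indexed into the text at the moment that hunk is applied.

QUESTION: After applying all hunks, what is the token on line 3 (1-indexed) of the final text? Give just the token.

Answer: voxxq

Derivation:
Hunk 1: at line 3 remove [hrf,xuyir] add [grh] -> 5 lines: jjx sydh bnu grh nuxt
Hunk 2: at line 1 remove [bnu] add [vnw,nsgtl] -> 6 lines: jjx sydh vnw nsgtl grh nuxt
Hunk 3: at line 1 remove [vnw] add [gfy,oxjre,rxd] -> 8 lines: jjx sydh gfy oxjre rxd nsgtl grh nuxt
Hunk 4: at line 1 remove [sydh] add [dcyk,voxxq,gzr] -> 10 lines: jjx dcyk voxxq gzr gfy oxjre rxd nsgtl grh nuxt
Hunk 5: at line 4 remove [gfy,oxjre,rxd] add [clmdo,cdum,subv] -> 10 lines: jjx dcyk voxxq gzr clmdo cdum subv nsgtl grh nuxt
Final line 3: voxxq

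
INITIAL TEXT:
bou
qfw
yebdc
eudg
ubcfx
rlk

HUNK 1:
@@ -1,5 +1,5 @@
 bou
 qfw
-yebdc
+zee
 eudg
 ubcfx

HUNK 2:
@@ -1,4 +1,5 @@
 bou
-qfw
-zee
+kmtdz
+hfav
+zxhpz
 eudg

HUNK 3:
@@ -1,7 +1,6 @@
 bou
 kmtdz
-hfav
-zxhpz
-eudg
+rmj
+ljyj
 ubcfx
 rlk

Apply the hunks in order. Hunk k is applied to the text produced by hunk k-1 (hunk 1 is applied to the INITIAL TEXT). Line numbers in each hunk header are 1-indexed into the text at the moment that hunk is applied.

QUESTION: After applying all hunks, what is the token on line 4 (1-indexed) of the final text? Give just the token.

Hunk 1: at line 1 remove [yebdc] add [zee] -> 6 lines: bou qfw zee eudg ubcfx rlk
Hunk 2: at line 1 remove [qfw,zee] add [kmtdz,hfav,zxhpz] -> 7 lines: bou kmtdz hfav zxhpz eudg ubcfx rlk
Hunk 3: at line 1 remove [hfav,zxhpz,eudg] add [rmj,ljyj] -> 6 lines: bou kmtdz rmj ljyj ubcfx rlk
Final line 4: ljyj

Answer: ljyj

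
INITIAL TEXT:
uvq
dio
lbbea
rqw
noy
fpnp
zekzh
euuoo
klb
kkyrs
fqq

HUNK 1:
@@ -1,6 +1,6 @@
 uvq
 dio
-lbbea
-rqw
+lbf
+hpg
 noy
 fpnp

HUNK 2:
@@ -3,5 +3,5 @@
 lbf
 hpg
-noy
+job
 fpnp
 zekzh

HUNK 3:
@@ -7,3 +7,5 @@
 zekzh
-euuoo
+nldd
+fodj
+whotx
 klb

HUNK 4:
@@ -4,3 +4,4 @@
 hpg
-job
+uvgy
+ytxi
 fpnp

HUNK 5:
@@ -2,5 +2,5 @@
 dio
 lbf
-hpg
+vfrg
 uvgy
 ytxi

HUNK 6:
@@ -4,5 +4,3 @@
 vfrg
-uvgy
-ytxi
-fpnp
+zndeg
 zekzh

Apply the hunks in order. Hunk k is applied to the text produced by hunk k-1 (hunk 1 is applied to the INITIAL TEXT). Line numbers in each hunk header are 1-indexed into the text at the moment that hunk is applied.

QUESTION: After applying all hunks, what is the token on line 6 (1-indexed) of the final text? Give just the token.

Answer: zekzh

Derivation:
Hunk 1: at line 1 remove [lbbea,rqw] add [lbf,hpg] -> 11 lines: uvq dio lbf hpg noy fpnp zekzh euuoo klb kkyrs fqq
Hunk 2: at line 3 remove [noy] add [job] -> 11 lines: uvq dio lbf hpg job fpnp zekzh euuoo klb kkyrs fqq
Hunk 3: at line 7 remove [euuoo] add [nldd,fodj,whotx] -> 13 lines: uvq dio lbf hpg job fpnp zekzh nldd fodj whotx klb kkyrs fqq
Hunk 4: at line 4 remove [job] add [uvgy,ytxi] -> 14 lines: uvq dio lbf hpg uvgy ytxi fpnp zekzh nldd fodj whotx klb kkyrs fqq
Hunk 5: at line 2 remove [hpg] add [vfrg] -> 14 lines: uvq dio lbf vfrg uvgy ytxi fpnp zekzh nldd fodj whotx klb kkyrs fqq
Hunk 6: at line 4 remove [uvgy,ytxi,fpnp] add [zndeg] -> 12 lines: uvq dio lbf vfrg zndeg zekzh nldd fodj whotx klb kkyrs fqq
Final line 6: zekzh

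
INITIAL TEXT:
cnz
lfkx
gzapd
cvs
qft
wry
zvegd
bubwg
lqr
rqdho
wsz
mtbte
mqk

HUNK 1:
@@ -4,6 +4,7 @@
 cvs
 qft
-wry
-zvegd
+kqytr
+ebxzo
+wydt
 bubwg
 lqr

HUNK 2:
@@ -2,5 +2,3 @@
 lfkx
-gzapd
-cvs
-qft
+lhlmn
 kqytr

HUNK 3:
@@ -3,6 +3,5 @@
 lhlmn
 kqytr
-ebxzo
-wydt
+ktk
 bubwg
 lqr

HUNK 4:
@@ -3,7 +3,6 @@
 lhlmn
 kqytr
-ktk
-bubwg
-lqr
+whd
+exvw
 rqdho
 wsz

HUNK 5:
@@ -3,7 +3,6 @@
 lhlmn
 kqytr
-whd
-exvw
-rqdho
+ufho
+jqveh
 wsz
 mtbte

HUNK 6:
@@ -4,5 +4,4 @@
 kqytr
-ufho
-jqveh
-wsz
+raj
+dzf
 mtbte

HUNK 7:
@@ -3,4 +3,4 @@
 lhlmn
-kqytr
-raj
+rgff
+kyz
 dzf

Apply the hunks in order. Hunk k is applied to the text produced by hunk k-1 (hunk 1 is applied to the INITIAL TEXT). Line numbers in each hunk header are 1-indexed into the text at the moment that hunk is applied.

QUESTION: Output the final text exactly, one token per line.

Answer: cnz
lfkx
lhlmn
rgff
kyz
dzf
mtbte
mqk

Derivation:
Hunk 1: at line 4 remove [wry,zvegd] add [kqytr,ebxzo,wydt] -> 14 lines: cnz lfkx gzapd cvs qft kqytr ebxzo wydt bubwg lqr rqdho wsz mtbte mqk
Hunk 2: at line 2 remove [gzapd,cvs,qft] add [lhlmn] -> 12 lines: cnz lfkx lhlmn kqytr ebxzo wydt bubwg lqr rqdho wsz mtbte mqk
Hunk 3: at line 3 remove [ebxzo,wydt] add [ktk] -> 11 lines: cnz lfkx lhlmn kqytr ktk bubwg lqr rqdho wsz mtbte mqk
Hunk 4: at line 3 remove [ktk,bubwg,lqr] add [whd,exvw] -> 10 lines: cnz lfkx lhlmn kqytr whd exvw rqdho wsz mtbte mqk
Hunk 5: at line 3 remove [whd,exvw,rqdho] add [ufho,jqveh] -> 9 lines: cnz lfkx lhlmn kqytr ufho jqveh wsz mtbte mqk
Hunk 6: at line 4 remove [ufho,jqveh,wsz] add [raj,dzf] -> 8 lines: cnz lfkx lhlmn kqytr raj dzf mtbte mqk
Hunk 7: at line 3 remove [kqytr,raj] add [rgff,kyz] -> 8 lines: cnz lfkx lhlmn rgff kyz dzf mtbte mqk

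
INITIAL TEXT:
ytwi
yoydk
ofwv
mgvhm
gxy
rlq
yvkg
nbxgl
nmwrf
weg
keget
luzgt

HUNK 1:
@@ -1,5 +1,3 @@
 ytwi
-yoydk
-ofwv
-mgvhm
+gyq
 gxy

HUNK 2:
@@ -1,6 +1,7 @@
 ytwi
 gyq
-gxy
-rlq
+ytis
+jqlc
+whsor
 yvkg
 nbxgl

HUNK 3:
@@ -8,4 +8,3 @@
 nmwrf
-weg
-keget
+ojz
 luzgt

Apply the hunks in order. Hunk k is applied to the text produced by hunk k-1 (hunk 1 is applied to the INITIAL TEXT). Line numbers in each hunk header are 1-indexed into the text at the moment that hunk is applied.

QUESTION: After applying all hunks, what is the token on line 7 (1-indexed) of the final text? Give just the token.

Hunk 1: at line 1 remove [yoydk,ofwv,mgvhm] add [gyq] -> 10 lines: ytwi gyq gxy rlq yvkg nbxgl nmwrf weg keget luzgt
Hunk 2: at line 1 remove [gxy,rlq] add [ytis,jqlc,whsor] -> 11 lines: ytwi gyq ytis jqlc whsor yvkg nbxgl nmwrf weg keget luzgt
Hunk 3: at line 8 remove [weg,keget] add [ojz] -> 10 lines: ytwi gyq ytis jqlc whsor yvkg nbxgl nmwrf ojz luzgt
Final line 7: nbxgl

Answer: nbxgl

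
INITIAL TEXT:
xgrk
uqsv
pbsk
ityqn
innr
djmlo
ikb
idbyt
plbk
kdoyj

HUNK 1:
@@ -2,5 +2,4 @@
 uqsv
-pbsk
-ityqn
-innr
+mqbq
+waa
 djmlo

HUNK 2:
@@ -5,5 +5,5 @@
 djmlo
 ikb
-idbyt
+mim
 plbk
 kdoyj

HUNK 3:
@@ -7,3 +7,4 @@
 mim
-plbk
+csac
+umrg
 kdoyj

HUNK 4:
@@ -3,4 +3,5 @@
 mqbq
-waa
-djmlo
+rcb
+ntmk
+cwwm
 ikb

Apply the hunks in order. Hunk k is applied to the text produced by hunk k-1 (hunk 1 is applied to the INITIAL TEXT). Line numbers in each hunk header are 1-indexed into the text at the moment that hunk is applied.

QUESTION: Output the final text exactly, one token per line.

Answer: xgrk
uqsv
mqbq
rcb
ntmk
cwwm
ikb
mim
csac
umrg
kdoyj

Derivation:
Hunk 1: at line 2 remove [pbsk,ityqn,innr] add [mqbq,waa] -> 9 lines: xgrk uqsv mqbq waa djmlo ikb idbyt plbk kdoyj
Hunk 2: at line 5 remove [idbyt] add [mim] -> 9 lines: xgrk uqsv mqbq waa djmlo ikb mim plbk kdoyj
Hunk 3: at line 7 remove [plbk] add [csac,umrg] -> 10 lines: xgrk uqsv mqbq waa djmlo ikb mim csac umrg kdoyj
Hunk 4: at line 3 remove [waa,djmlo] add [rcb,ntmk,cwwm] -> 11 lines: xgrk uqsv mqbq rcb ntmk cwwm ikb mim csac umrg kdoyj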